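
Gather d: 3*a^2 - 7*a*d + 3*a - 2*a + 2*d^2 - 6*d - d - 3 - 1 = 3*a^2 + a + 2*d^2 + d*(-7*a - 7) - 4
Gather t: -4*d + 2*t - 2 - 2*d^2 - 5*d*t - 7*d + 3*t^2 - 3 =-2*d^2 - 11*d + 3*t^2 + t*(2 - 5*d) - 5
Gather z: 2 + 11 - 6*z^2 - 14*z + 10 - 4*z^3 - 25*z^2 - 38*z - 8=-4*z^3 - 31*z^2 - 52*z + 15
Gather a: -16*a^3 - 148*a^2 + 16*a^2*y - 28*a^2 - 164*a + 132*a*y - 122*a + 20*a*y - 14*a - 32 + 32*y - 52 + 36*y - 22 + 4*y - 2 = -16*a^3 + a^2*(16*y - 176) + a*(152*y - 300) + 72*y - 108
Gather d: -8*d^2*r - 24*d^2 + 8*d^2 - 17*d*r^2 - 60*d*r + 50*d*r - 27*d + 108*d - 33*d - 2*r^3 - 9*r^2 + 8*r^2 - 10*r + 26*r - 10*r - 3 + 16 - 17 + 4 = d^2*(-8*r - 16) + d*(-17*r^2 - 10*r + 48) - 2*r^3 - r^2 + 6*r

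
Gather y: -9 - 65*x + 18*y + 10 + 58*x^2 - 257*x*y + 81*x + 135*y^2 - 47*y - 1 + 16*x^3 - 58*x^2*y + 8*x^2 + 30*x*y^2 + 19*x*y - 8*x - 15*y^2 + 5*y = 16*x^3 + 66*x^2 + 8*x + y^2*(30*x + 120) + y*(-58*x^2 - 238*x - 24)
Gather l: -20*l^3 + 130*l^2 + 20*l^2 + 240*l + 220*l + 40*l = -20*l^3 + 150*l^2 + 500*l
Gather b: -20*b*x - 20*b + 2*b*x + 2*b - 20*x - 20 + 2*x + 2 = b*(-18*x - 18) - 18*x - 18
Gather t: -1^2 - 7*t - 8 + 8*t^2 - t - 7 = 8*t^2 - 8*t - 16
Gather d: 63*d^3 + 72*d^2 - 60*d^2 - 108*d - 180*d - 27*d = 63*d^3 + 12*d^2 - 315*d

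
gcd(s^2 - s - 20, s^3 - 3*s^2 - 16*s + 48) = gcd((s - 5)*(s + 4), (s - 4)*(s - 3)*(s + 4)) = s + 4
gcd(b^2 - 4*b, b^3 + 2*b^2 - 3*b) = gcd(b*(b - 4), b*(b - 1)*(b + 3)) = b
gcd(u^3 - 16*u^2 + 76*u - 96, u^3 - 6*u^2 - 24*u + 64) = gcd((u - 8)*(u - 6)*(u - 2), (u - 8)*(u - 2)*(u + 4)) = u^2 - 10*u + 16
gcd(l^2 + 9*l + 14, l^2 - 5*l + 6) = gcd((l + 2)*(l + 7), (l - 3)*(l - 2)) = 1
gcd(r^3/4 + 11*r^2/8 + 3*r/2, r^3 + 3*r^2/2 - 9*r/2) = r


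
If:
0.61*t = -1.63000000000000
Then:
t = -2.67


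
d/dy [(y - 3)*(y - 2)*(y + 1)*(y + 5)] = 4*y^3 + 3*y^2 - 38*y + 11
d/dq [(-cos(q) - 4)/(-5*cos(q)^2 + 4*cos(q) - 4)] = 5*(cos(q)^2 + 8*cos(q) - 4)*sin(q)/(5*sin(q)^2 + 4*cos(q) - 9)^2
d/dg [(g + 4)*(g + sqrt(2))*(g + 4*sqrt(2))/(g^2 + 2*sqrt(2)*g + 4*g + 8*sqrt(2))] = (g^2 + 4*sqrt(2)*g + 12)/(g^2 + 4*sqrt(2)*g + 8)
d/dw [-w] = -1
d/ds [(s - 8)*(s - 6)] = 2*s - 14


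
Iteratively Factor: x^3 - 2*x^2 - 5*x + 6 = (x - 1)*(x^2 - x - 6) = (x - 1)*(x + 2)*(x - 3)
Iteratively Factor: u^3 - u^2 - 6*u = (u)*(u^2 - u - 6) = u*(u + 2)*(u - 3)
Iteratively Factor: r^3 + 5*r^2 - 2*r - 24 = (r + 4)*(r^2 + r - 6) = (r + 3)*(r + 4)*(r - 2)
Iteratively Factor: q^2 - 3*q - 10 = (q - 5)*(q + 2)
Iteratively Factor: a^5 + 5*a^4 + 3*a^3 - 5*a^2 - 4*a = (a - 1)*(a^4 + 6*a^3 + 9*a^2 + 4*a) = (a - 1)*(a + 1)*(a^3 + 5*a^2 + 4*a) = (a - 1)*(a + 1)*(a + 4)*(a^2 + a) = a*(a - 1)*(a + 1)*(a + 4)*(a + 1)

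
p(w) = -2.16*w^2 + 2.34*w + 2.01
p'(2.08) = -6.65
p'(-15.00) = 67.14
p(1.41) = 1.02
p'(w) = 2.34 - 4.32*w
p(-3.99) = -41.71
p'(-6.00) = 28.26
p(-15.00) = -519.09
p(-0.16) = 1.58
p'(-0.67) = 5.23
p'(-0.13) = 2.90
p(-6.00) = -89.79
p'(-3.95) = 19.40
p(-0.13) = 1.67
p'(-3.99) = 19.58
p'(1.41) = -3.75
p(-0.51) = 0.25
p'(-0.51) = 4.54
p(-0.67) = -0.53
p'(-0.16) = 3.03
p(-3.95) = -40.93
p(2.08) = -2.47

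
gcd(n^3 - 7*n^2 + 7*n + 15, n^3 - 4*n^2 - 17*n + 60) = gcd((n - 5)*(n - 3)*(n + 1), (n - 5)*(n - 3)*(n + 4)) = n^2 - 8*n + 15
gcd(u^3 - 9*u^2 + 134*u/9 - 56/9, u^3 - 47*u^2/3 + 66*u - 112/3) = u^2 - 23*u/3 + 14/3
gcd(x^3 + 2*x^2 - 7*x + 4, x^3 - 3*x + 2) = x^2 - 2*x + 1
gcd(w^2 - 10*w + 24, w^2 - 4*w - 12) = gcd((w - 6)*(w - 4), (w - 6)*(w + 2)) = w - 6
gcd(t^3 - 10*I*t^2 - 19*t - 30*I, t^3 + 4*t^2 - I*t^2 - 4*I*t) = 1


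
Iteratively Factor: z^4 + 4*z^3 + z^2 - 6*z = (z)*(z^3 + 4*z^2 + z - 6) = z*(z + 3)*(z^2 + z - 2) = z*(z - 1)*(z + 3)*(z + 2)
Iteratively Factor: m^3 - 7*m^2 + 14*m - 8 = (m - 1)*(m^2 - 6*m + 8) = (m - 2)*(m - 1)*(m - 4)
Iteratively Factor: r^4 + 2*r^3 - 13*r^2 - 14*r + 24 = (r + 4)*(r^3 - 2*r^2 - 5*r + 6) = (r + 2)*(r + 4)*(r^2 - 4*r + 3) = (r - 1)*(r + 2)*(r + 4)*(r - 3)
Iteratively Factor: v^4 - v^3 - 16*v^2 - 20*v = (v - 5)*(v^3 + 4*v^2 + 4*v) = v*(v - 5)*(v^2 + 4*v + 4) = v*(v - 5)*(v + 2)*(v + 2)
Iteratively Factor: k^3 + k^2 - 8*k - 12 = (k + 2)*(k^2 - k - 6) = (k + 2)^2*(k - 3)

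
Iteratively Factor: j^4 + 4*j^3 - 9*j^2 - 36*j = (j + 4)*(j^3 - 9*j) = (j - 3)*(j + 4)*(j^2 + 3*j) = j*(j - 3)*(j + 4)*(j + 3)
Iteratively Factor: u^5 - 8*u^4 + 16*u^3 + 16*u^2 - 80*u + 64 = (u - 2)*(u^4 - 6*u^3 + 4*u^2 + 24*u - 32) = (u - 2)*(u + 2)*(u^3 - 8*u^2 + 20*u - 16) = (u - 2)^2*(u + 2)*(u^2 - 6*u + 8) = (u - 4)*(u - 2)^2*(u + 2)*(u - 2)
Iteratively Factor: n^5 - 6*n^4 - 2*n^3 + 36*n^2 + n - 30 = (n - 3)*(n^4 - 3*n^3 - 11*n^2 + 3*n + 10) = (n - 3)*(n + 1)*(n^3 - 4*n^2 - 7*n + 10) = (n - 3)*(n + 1)*(n + 2)*(n^2 - 6*n + 5) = (n - 3)*(n - 1)*(n + 1)*(n + 2)*(n - 5)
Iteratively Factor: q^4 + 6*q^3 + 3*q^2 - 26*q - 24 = (q + 3)*(q^3 + 3*q^2 - 6*q - 8) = (q - 2)*(q + 3)*(q^2 + 5*q + 4) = (q - 2)*(q + 1)*(q + 3)*(q + 4)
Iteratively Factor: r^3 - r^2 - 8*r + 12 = (r + 3)*(r^2 - 4*r + 4) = (r - 2)*(r + 3)*(r - 2)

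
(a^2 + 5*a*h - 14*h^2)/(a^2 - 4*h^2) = (a + 7*h)/(a + 2*h)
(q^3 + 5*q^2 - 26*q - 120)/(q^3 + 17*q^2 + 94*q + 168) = (q - 5)/(q + 7)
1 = 1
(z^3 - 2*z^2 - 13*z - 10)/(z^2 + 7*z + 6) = (z^2 - 3*z - 10)/(z + 6)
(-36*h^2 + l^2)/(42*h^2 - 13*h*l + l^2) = (-6*h - l)/(7*h - l)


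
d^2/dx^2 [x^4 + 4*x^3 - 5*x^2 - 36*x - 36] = 12*x^2 + 24*x - 10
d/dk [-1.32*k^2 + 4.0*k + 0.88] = 4.0 - 2.64*k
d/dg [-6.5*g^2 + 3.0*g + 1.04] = 3.0 - 13.0*g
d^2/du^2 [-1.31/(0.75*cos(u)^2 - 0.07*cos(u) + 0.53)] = (2.9475*(1 - cos(u)^2)^2 - 0.206325*cos(u)^3 - 0.602731*cos(u)^2 + 0.461251*cos(u) - 1.918888)/(0.75*cos(u)^2 - 0.07*cos(u) + 0.53)^3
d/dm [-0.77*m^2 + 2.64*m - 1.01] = 2.64 - 1.54*m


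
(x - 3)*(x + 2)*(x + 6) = x^3 + 5*x^2 - 12*x - 36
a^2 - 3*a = a*(a - 3)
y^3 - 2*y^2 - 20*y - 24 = (y - 6)*(y + 2)^2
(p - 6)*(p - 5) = p^2 - 11*p + 30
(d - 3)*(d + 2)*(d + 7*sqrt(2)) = d^3 - d^2 + 7*sqrt(2)*d^2 - 7*sqrt(2)*d - 6*d - 42*sqrt(2)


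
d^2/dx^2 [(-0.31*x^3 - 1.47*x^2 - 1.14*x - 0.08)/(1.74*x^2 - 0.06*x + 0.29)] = (-8.88178419700125e-16*x^5 - 7.105427357601e-15*x^4 - 6.899244*x^3 + 3.029688*x^2 + 3.34515*x - 0.206766)/(5.268024*x^6 - 0.544968*x^5 + 2.652804*x^4 - 0.181872*x^3 + 0.442134*x^2 - 0.015138*x + 0.024389)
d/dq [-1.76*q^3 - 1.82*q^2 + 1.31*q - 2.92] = -5.28*q^2 - 3.64*q + 1.31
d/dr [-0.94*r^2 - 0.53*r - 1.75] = -1.88*r - 0.53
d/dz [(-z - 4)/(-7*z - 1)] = -27/(7*z + 1)^2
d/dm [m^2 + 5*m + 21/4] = 2*m + 5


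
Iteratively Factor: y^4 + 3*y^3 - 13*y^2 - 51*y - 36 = (y + 1)*(y^3 + 2*y^2 - 15*y - 36) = (y + 1)*(y + 3)*(y^2 - y - 12) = (y + 1)*(y + 3)^2*(y - 4)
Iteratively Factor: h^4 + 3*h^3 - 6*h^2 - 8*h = (h + 4)*(h^3 - h^2 - 2*h) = (h + 1)*(h + 4)*(h^2 - 2*h) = (h - 2)*(h + 1)*(h + 4)*(h)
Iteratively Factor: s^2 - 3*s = (s - 3)*(s)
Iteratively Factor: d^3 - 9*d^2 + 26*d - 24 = (d - 2)*(d^2 - 7*d + 12) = (d - 3)*(d - 2)*(d - 4)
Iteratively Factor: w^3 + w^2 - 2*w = (w + 2)*(w^2 - w) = (w - 1)*(w + 2)*(w)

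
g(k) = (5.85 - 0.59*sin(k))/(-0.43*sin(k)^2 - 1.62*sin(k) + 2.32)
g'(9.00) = -3.70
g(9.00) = 3.55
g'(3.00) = -2.01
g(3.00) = 2.77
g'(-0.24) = 0.93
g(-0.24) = 2.23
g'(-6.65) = 0.72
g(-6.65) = 2.13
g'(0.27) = 2.64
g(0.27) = 3.06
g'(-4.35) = -24.22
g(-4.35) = 12.34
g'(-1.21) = 0.09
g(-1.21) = 1.85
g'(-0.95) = 0.20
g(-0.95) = 1.89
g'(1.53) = 7.10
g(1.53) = 19.34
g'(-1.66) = -0.02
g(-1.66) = 1.84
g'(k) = (5.85 - 0.59*sin(k))*(0.86*sin(k)*cos(k) + 1.62*cos(k))/(-0.43*sin(k)^2 - 1.62*sin(k) + 2.32)^2 - 0.59*cos(k)/(-0.43*sin(k)^2 - 1.62*sin(k) + 2.32)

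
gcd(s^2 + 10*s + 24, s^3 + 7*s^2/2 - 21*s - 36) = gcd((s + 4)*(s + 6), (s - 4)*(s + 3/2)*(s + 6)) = s + 6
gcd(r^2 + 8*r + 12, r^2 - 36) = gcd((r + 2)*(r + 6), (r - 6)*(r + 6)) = r + 6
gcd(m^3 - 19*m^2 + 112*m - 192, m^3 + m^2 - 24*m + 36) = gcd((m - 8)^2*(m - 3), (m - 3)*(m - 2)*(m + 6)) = m - 3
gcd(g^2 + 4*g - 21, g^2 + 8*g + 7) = g + 7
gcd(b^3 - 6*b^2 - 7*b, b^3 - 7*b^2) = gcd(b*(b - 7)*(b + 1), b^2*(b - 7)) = b^2 - 7*b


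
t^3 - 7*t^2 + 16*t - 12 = (t - 3)*(t - 2)^2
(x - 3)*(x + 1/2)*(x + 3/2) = x^3 - x^2 - 21*x/4 - 9/4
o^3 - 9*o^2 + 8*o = o*(o - 8)*(o - 1)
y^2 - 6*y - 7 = (y - 7)*(y + 1)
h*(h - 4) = h^2 - 4*h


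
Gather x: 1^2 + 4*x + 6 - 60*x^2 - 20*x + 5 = -60*x^2 - 16*x + 12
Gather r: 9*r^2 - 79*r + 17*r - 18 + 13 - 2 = 9*r^2 - 62*r - 7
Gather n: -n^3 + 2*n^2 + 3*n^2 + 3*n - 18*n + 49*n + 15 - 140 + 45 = -n^3 + 5*n^2 + 34*n - 80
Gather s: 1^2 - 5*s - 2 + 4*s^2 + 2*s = 4*s^2 - 3*s - 1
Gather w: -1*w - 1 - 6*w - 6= -7*w - 7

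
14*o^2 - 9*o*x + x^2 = (-7*o + x)*(-2*o + x)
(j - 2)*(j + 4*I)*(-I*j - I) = -I*j^3 + 4*j^2 + I*j^2 - 4*j + 2*I*j - 8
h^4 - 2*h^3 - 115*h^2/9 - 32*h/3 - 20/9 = (h - 5)*(h + 1/3)*(h + 2/3)*(h + 2)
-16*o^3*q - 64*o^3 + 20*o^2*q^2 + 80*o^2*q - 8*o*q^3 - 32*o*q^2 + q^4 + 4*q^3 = (-4*o + q)*(-2*o + q)^2*(q + 4)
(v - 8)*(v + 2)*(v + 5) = v^3 - v^2 - 46*v - 80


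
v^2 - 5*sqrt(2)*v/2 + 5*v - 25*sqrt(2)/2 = (v + 5)*(v - 5*sqrt(2)/2)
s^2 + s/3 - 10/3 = (s - 5/3)*(s + 2)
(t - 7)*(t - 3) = t^2 - 10*t + 21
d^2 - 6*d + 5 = (d - 5)*(d - 1)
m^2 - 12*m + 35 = (m - 7)*(m - 5)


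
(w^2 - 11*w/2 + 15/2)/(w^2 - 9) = (w - 5/2)/(w + 3)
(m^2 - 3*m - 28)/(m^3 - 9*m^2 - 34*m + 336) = (m + 4)/(m^2 - 2*m - 48)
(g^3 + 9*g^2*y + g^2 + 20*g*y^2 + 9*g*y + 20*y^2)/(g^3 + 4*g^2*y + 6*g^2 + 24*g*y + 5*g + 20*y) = (g + 5*y)/(g + 5)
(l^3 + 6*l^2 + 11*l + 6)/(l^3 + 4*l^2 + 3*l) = (l + 2)/l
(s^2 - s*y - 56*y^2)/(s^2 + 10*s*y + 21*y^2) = (s - 8*y)/(s + 3*y)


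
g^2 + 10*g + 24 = (g + 4)*(g + 6)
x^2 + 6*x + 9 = (x + 3)^2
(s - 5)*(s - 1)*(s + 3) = s^3 - 3*s^2 - 13*s + 15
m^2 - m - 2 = (m - 2)*(m + 1)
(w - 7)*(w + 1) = w^2 - 6*w - 7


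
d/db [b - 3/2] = 1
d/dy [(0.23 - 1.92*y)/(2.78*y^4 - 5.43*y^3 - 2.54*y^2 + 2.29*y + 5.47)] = (16.0128*y^4 - 23.4088*y^3 - 1.1301*y^2 + 1.1684*y - 11.0291)/(7.7284*y^8 - 30.1908*y^7 + 15.3625*y^6 + 40.3168*y^5 + 11.9954*y^4 - 71.0374*y^3 - 22.5435*y^2 + 25.0526*y + 29.9209)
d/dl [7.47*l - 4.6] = 7.47000000000000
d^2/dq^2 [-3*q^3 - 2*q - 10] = -18*q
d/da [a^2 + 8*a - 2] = 2*a + 8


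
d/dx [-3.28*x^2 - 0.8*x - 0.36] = -6.56*x - 0.8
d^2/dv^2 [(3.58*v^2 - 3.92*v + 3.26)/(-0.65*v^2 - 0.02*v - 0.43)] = (3.40548*v^3 - 2.26044*v^2 - 6.82812*v + 0.428424)/(0.274625*v^6 + 0.02535*v^5 + 0.545805*v^4 + 0.033548*v^3 + 0.361071*v^2 + 0.011094*v + 0.079507)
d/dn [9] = 0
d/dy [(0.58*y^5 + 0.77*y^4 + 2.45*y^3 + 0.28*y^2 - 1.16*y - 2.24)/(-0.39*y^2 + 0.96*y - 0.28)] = (-0.6786*y^6 + 1.6266*y^5 + 0.4501*y^4 + 3.8416*y^3 - 2.2416*y^2 - 1.904*y + 2.4752)/(0.1521*y^4 - 0.7488*y^3 + 1.14*y^2 - 0.5376*y + 0.0784)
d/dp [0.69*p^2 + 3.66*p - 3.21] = 1.38*p + 3.66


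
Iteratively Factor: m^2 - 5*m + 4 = (m - 4)*(m - 1)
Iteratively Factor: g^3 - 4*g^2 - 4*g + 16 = (g + 2)*(g^2 - 6*g + 8) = (g - 2)*(g + 2)*(g - 4)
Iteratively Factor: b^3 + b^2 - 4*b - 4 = (b - 2)*(b^2 + 3*b + 2) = (b - 2)*(b + 2)*(b + 1)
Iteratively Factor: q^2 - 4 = (q - 2)*(q + 2)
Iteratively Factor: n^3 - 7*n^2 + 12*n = (n - 3)*(n^2 - 4*n) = n*(n - 3)*(n - 4)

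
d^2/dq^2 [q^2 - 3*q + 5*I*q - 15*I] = 2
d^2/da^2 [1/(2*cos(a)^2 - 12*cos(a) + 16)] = (-8*sin(a)^4 + 12*sin(a)^2 - 141*cos(a) + 9*cos(3*a) + 108)/(4*(cos(a) - 4)^3*(cos(a) - 2)^3)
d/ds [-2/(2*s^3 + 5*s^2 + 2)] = 4*s*(3*s + 5)/(2*s^3 + 5*s^2 + 2)^2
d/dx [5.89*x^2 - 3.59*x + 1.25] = 11.78*x - 3.59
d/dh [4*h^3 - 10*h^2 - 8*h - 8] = 12*h^2 - 20*h - 8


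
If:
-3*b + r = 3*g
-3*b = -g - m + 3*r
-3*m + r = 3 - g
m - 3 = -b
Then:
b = -21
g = 69/2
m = 24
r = 81/2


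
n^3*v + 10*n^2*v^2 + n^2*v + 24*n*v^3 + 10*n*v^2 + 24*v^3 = (n + 4*v)*(n + 6*v)*(n*v + v)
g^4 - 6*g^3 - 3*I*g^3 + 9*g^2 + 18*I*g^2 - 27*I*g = g*(g - 3)^2*(g - 3*I)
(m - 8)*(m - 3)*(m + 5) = m^3 - 6*m^2 - 31*m + 120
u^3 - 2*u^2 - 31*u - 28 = (u - 7)*(u + 1)*(u + 4)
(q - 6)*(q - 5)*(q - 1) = q^3 - 12*q^2 + 41*q - 30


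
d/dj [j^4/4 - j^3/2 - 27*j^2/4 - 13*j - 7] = j^3 - 3*j^2/2 - 27*j/2 - 13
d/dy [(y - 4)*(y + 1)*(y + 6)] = 3*y^2 + 6*y - 22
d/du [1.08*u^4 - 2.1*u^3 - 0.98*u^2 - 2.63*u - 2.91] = 4.32*u^3 - 6.3*u^2 - 1.96*u - 2.63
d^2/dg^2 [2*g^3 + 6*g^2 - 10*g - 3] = 12*g + 12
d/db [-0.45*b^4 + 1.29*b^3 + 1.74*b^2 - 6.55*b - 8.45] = -1.8*b^3 + 3.87*b^2 + 3.48*b - 6.55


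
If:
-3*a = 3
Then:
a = -1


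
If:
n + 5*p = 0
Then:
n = -5*p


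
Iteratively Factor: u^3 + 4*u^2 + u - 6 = (u + 2)*(u^2 + 2*u - 3) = (u + 2)*(u + 3)*(u - 1)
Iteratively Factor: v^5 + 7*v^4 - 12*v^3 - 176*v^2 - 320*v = (v + 4)*(v^4 + 3*v^3 - 24*v^2 - 80*v) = v*(v + 4)*(v^3 + 3*v^2 - 24*v - 80) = v*(v - 5)*(v + 4)*(v^2 + 8*v + 16) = v*(v - 5)*(v + 4)^2*(v + 4)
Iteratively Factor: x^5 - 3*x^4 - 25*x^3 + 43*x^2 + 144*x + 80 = (x + 1)*(x^4 - 4*x^3 - 21*x^2 + 64*x + 80) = (x + 1)^2*(x^3 - 5*x^2 - 16*x + 80) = (x - 4)*(x + 1)^2*(x^2 - x - 20) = (x - 5)*(x - 4)*(x + 1)^2*(x + 4)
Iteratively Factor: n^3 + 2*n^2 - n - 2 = (n + 1)*(n^2 + n - 2) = (n - 1)*(n + 1)*(n + 2)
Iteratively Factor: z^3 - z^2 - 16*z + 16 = (z - 4)*(z^2 + 3*z - 4) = (z - 4)*(z + 4)*(z - 1)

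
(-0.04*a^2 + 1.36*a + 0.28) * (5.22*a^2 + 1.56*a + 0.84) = -0.2088*a^4 + 7.0368*a^3 + 3.5496*a^2 + 1.5792*a + 0.2352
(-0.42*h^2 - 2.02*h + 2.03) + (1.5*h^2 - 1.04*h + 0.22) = 1.08*h^2 - 3.06*h + 2.25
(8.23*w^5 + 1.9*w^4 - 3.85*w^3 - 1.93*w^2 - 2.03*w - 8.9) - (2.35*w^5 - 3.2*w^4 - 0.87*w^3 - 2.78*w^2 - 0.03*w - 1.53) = 5.88*w^5 + 5.1*w^4 - 2.98*w^3 + 0.85*w^2 - 2.0*w - 7.37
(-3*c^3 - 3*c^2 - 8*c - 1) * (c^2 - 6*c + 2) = -3*c^5 + 15*c^4 + 4*c^3 + 41*c^2 - 10*c - 2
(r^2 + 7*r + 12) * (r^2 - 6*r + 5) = r^4 + r^3 - 25*r^2 - 37*r + 60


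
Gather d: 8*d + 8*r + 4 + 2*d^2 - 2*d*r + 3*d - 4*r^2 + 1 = 2*d^2 + d*(11 - 2*r) - 4*r^2 + 8*r + 5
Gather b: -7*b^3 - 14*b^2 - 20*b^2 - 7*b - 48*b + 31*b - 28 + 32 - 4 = -7*b^3 - 34*b^2 - 24*b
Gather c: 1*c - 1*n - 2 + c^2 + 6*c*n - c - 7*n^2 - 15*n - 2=c^2 + 6*c*n - 7*n^2 - 16*n - 4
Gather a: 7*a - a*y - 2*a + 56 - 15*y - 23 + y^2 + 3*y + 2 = a*(5 - y) + y^2 - 12*y + 35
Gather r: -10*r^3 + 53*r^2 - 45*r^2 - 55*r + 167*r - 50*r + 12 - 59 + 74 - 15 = -10*r^3 + 8*r^2 + 62*r + 12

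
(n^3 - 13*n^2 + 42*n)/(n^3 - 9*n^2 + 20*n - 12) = n*(n - 7)/(n^2 - 3*n + 2)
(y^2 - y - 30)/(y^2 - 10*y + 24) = (y + 5)/(y - 4)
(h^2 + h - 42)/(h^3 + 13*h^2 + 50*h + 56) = (h - 6)/(h^2 + 6*h + 8)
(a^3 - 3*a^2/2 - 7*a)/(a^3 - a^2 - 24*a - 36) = a*(2*a - 7)/(2*(a^2 - 3*a - 18))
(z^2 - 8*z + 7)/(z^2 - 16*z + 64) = (z^2 - 8*z + 7)/(z^2 - 16*z + 64)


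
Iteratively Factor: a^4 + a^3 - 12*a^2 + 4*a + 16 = (a + 4)*(a^3 - 3*a^2 + 4) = (a - 2)*(a + 4)*(a^2 - a - 2) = (a - 2)*(a + 1)*(a + 4)*(a - 2)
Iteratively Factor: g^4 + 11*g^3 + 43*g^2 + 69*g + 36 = (g + 1)*(g^3 + 10*g^2 + 33*g + 36) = (g + 1)*(g + 3)*(g^2 + 7*g + 12) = (g + 1)*(g + 3)^2*(g + 4)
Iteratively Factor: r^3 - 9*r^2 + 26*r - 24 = (r - 2)*(r^2 - 7*r + 12) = (r - 4)*(r - 2)*(r - 3)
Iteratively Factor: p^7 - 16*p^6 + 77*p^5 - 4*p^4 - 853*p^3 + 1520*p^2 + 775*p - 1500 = (p - 5)*(p^6 - 11*p^5 + 22*p^4 + 106*p^3 - 323*p^2 - 95*p + 300) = (p - 5)*(p - 4)*(p^5 - 7*p^4 - 6*p^3 + 82*p^2 + 5*p - 75) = (p - 5)*(p - 4)*(p - 1)*(p^4 - 6*p^3 - 12*p^2 + 70*p + 75) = (p - 5)*(p - 4)*(p - 1)*(p + 1)*(p^3 - 7*p^2 - 5*p + 75) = (p - 5)^2*(p - 4)*(p - 1)*(p + 1)*(p^2 - 2*p - 15) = (p - 5)^3*(p - 4)*(p - 1)*(p + 1)*(p + 3)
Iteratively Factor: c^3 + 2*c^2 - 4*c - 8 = (c - 2)*(c^2 + 4*c + 4) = (c - 2)*(c + 2)*(c + 2)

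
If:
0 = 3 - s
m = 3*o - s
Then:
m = 3*o - 3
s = 3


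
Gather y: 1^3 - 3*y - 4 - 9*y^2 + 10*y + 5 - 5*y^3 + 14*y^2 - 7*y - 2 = -5*y^3 + 5*y^2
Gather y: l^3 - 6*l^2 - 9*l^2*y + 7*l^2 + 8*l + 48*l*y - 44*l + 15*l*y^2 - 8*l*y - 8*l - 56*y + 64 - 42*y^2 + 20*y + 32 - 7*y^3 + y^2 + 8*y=l^3 + l^2 - 44*l - 7*y^3 + y^2*(15*l - 41) + y*(-9*l^2 + 40*l - 28) + 96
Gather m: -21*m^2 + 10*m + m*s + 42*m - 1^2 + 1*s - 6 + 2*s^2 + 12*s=-21*m^2 + m*(s + 52) + 2*s^2 + 13*s - 7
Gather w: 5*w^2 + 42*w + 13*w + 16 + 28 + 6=5*w^2 + 55*w + 50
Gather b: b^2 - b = b^2 - b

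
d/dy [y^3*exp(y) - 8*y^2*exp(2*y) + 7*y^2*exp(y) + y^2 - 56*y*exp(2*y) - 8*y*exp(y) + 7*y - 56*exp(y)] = y^3*exp(y) - 16*y^2*exp(2*y) + 10*y^2*exp(y) - 128*y*exp(2*y) + 6*y*exp(y) + 2*y - 56*exp(2*y) - 64*exp(y) + 7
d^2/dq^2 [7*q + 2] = 0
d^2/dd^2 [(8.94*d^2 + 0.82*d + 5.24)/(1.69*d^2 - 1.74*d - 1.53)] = (2.8421709430404e-14*d^4 + 57.261932*d^3 + 228.492732*d^2 - 79.73082*d + 96.316668)/(4.826809*d^6 - 14.908842*d^5 + 2.240433*d^4 + 21.726684*d^3 - 2.028321*d^2 - 12.219498*d - 3.581577)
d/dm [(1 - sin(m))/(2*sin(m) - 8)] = 3*cos(m)/(2*(sin(m) - 4)^2)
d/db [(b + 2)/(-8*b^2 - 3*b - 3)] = (-8*b^2 - 3*b + (b + 2)*(16*b + 3) - 3)/(8*b^2 + 3*b + 3)^2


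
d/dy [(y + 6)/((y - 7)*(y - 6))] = (-y^2 - 12*y + 120)/(y^4 - 26*y^3 + 253*y^2 - 1092*y + 1764)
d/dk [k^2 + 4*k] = 2*k + 4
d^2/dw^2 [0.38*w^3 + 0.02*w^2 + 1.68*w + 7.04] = 2.28*w + 0.04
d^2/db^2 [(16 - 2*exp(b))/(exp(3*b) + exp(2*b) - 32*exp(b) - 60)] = (-8*exp(6*b) + 138*exp(5*b) - 82*exp(4*b) - 2584*exp(3*b) + 6384*exp(2*b) + 24064*exp(b) - 37920)*exp(b)/(exp(9*b) + 3*exp(8*b) - 93*exp(7*b) - 371*exp(6*b) + 2616*exp(5*b) + 14412*exp(4*b) - 10448*exp(3*b) - 173520*exp(2*b) - 345600*exp(b) - 216000)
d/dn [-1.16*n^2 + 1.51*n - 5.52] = 1.51 - 2.32*n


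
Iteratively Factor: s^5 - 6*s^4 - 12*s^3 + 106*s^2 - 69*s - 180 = (s - 3)*(s^4 - 3*s^3 - 21*s^2 + 43*s + 60) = (s - 3)*(s + 4)*(s^3 - 7*s^2 + 7*s + 15) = (s - 5)*(s - 3)*(s + 4)*(s^2 - 2*s - 3) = (s - 5)*(s - 3)^2*(s + 4)*(s + 1)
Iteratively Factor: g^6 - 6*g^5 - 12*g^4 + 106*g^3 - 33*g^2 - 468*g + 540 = (g + 3)*(g^5 - 9*g^4 + 15*g^3 + 61*g^2 - 216*g + 180) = (g - 2)*(g + 3)*(g^4 - 7*g^3 + g^2 + 63*g - 90) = (g - 2)*(g + 3)^2*(g^3 - 10*g^2 + 31*g - 30) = (g - 5)*(g - 2)*(g + 3)^2*(g^2 - 5*g + 6) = (g - 5)*(g - 3)*(g - 2)*(g + 3)^2*(g - 2)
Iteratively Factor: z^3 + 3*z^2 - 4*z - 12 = (z + 2)*(z^2 + z - 6) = (z + 2)*(z + 3)*(z - 2)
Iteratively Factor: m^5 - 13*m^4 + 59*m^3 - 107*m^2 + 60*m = (m - 4)*(m^4 - 9*m^3 + 23*m^2 - 15*m) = m*(m - 4)*(m^3 - 9*m^2 + 23*m - 15) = m*(m - 4)*(m - 1)*(m^2 - 8*m + 15) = m*(m - 5)*(m - 4)*(m - 1)*(m - 3)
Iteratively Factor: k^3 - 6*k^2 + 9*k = (k - 3)*(k^2 - 3*k) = (k - 3)^2*(k)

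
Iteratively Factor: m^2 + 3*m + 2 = (m + 2)*(m + 1)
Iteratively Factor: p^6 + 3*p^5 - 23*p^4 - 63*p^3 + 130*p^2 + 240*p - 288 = (p + 3)*(p^5 - 23*p^3 + 6*p^2 + 112*p - 96) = (p - 2)*(p + 3)*(p^4 + 2*p^3 - 19*p^2 - 32*p + 48) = (p - 2)*(p - 1)*(p + 3)*(p^3 + 3*p^2 - 16*p - 48) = (p - 2)*(p - 1)*(p + 3)^2*(p^2 - 16) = (p - 2)*(p - 1)*(p + 3)^2*(p + 4)*(p - 4)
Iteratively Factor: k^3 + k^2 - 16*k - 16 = (k + 4)*(k^2 - 3*k - 4) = (k - 4)*(k + 4)*(k + 1)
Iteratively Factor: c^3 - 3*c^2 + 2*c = (c)*(c^2 - 3*c + 2) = c*(c - 1)*(c - 2)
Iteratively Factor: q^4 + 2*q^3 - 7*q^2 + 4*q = (q + 4)*(q^3 - 2*q^2 + q) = q*(q + 4)*(q^2 - 2*q + 1) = q*(q - 1)*(q + 4)*(q - 1)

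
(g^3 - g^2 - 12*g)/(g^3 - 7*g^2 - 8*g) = (-g^2 + g + 12)/(-g^2 + 7*g + 8)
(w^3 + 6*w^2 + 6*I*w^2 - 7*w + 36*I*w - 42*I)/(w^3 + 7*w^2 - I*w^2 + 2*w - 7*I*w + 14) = (w^2 + w*(-1 + 6*I) - 6*I)/(w^2 - I*w + 2)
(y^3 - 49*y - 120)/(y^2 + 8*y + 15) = y - 8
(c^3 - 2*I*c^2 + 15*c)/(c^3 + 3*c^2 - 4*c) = (c^2 - 2*I*c + 15)/(c^2 + 3*c - 4)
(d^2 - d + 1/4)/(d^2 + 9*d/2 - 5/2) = (d - 1/2)/(d + 5)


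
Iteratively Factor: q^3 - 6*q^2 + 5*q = (q - 1)*(q^2 - 5*q) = q*(q - 1)*(q - 5)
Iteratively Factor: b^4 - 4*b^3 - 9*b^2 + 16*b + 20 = (b - 5)*(b^3 + b^2 - 4*b - 4) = (b - 5)*(b - 2)*(b^2 + 3*b + 2) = (b - 5)*(b - 2)*(b + 1)*(b + 2)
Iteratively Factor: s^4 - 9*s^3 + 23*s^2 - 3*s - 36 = (s + 1)*(s^3 - 10*s^2 + 33*s - 36) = (s - 3)*(s + 1)*(s^2 - 7*s + 12) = (s - 4)*(s - 3)*(s + 1)*(s - 3)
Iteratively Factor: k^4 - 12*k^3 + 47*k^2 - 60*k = (k - 3)*(k^3 - 9*k^2 + 20*k) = (k - 5)*(k - 3)*(k^2 - 4*k) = (k - 5)*(k - 4)*(k - 3)*(k)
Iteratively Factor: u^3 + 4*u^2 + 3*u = (u + 3)*(u^2 + u) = (u + 1)*(u + 3)*(u)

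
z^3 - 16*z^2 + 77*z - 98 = (z - 7)^2*(z - 2)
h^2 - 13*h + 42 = (h - 7)*(h - 6)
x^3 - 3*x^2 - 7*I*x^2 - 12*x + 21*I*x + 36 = (x - 3)*(x - 4*I)*(x - 3*I)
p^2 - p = p*(p - 1)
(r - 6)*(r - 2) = r^2 - 8*r + 12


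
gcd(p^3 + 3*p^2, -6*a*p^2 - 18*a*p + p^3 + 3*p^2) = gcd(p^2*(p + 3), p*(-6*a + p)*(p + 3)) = p^2 + 3*p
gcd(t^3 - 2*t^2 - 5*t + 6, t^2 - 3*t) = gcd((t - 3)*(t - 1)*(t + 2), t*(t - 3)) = t - 3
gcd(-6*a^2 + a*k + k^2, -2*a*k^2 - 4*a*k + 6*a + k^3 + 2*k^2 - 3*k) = 2*a - k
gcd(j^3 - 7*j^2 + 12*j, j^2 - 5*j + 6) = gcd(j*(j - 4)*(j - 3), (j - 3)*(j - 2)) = j - 3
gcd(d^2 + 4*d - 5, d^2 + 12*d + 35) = d + 5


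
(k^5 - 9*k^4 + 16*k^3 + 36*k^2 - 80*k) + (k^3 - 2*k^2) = k^5 - 9*k^4 + 17*k^3 + 34*k^2 - 80*k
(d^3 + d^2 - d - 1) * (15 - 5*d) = -5*d^4 + 10*d^3 + 20*d^2 - 10*d - 15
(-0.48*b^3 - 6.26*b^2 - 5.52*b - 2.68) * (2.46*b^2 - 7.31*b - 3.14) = -1.1808*b^5 - 11.8908*b^4 + 33.6886*b^3 + 53.4148*b^2 + 36.9236*b + 8.4152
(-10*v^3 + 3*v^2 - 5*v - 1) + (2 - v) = -10*v^3 + 3*v^2 - 6*v + 1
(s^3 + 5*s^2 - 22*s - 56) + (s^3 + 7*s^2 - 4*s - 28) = 2*s^3 + 12*s^2 - 26*s - 84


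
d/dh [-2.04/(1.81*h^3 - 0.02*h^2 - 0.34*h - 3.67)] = (11.0772*h^2 - 0.0816*h - 0.6936)/(-1.81*h^3 + 0.02*h^2 + 0.34*h + 3.67)^2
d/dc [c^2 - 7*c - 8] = 2*c - 7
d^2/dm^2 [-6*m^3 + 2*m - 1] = -36*m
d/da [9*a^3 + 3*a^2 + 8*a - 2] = 27*a^2 + 6*a + 8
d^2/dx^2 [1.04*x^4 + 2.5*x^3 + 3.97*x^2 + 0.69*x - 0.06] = 12.48*x^2 + 15.0*x + 7.94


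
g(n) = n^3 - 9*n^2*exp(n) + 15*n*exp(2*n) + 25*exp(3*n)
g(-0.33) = 5.99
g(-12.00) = -1728.01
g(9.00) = 13310064204459.32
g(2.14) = 17328.48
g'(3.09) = 845042.35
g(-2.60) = -22.30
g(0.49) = 124.91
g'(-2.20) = 13.56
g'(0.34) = 248.02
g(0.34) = 77.97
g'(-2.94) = 24.42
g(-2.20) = -15.85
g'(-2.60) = 18.92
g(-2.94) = -29.64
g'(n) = -9*n^2*exp(n) + 3*n^2 + 30*n*exp(2*n) - 18*n*exp(n) + 75*exp(3*n) + 15*exp(2*n)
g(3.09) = 285896.42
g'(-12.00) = 431.99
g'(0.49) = 388.12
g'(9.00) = 39922323916734.26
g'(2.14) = 51107.70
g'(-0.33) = 34.40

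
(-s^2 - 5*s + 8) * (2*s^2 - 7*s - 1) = -2*s^4 - 3*s^3 + 52*s^2 - 51*s - 8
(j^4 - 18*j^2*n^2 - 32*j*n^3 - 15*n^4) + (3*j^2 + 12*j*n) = j^4 - 18*j^2*n^2 + 3*j^2 - 32*j*n^3 + 12*j*n - 15*n^4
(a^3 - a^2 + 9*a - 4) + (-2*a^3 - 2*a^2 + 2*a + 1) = -a^3 - 3*a^2 + 11*a - 3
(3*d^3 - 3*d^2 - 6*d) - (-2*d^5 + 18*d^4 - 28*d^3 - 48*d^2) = 2*d^5 - 18*d^4 + 31*d^3 + 45*d^2 - 6*d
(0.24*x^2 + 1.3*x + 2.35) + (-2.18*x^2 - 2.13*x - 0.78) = -1.94*x^2 - 0.83*x + 1.57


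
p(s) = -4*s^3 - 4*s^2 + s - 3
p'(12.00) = -1823.00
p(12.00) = -7479.00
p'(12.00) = -1823.00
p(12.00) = -7479.00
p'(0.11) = -0.03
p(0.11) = -2.94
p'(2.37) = -85.36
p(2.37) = -76.35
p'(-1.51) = -14.28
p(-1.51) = 0.14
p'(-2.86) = -74.28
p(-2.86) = 55.00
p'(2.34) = -83.43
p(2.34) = -73.81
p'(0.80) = -13.08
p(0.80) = -6.81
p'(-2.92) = -77.96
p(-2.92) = 59.56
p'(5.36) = -386.64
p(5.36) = -728.52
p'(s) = -12*s^2 - 8*s + 1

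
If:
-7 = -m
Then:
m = 7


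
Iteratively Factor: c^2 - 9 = (c - 3)*(c + 3)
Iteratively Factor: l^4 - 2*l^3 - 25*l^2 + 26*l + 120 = (l + 2)*(l^3 - 4*l^2 - 17*l + 60) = (l - 3)*(l + 2)*(l^2 - l - 20) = (l - 3)*(l + 2)*(l + 4)*(l - 5)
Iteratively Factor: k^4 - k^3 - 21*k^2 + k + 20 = (k - 1)*(k^3 - 21*k - 20) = (k - 5)*(k - 1)*(k^2 + 5*k + 4) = (k - 5)*(k - 1)*(k + 1)*(k + 4)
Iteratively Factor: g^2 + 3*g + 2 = (g + 1)*(g + 2)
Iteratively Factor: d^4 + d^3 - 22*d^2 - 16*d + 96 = (d + 3)*(d^3 - 2*d^2 - 16*d + 32) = (d + 3)*(d + 4)*(d^2 - 6*d + 8) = (d - 4)*(d + 3)*(d + 4)*(d - 2)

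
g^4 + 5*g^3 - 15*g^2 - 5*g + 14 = (g - 2)*(g - 1)*(g + 1)*(g + 7)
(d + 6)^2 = d^2 + 12*d + 36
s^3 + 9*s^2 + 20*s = s*(s + 4)*(s + 5)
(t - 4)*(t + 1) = t^2 - 3*t - 4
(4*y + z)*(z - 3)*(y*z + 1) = 4*y^2*z^2 - 12*y^2*z + y*z^3 - 3*y*z^2 + 4*y*z - 12*y + z^2 - 3*z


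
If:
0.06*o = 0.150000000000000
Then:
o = 2.50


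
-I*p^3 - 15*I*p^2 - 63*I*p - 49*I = (p + 7)^2*(-I*p - I)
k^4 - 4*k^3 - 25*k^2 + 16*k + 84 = (k - 7)*(k - 2)*(k + 2)*(k + 3)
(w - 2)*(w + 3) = w^2 + w - 6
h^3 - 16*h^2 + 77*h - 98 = (h - 7)^2*(h - 2)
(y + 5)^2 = y^2 + 10*y + 25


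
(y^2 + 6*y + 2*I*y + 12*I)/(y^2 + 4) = (y + 6)/(y - 2*I)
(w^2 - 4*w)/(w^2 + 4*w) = (w - 4)/(w + 4)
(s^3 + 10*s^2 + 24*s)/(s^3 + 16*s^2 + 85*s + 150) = s*(s + 4)/(s^2 + 10*s + 25)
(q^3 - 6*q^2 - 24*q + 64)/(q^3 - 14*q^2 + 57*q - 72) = (q^2 + 2*q - 8)/(q^2 - 6*q + 9)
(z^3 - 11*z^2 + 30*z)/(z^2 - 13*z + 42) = z*(z - 5)/(z - 7)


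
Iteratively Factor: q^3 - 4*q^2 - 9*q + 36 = (q + 3)*(q^2 - 7*q + 12) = (q - 3)*(q + 3)*(q - 4)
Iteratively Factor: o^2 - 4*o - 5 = (o - 5)*(o + 1)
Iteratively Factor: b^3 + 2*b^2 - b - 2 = (b + 1)*(b^2 + b - 2) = (b - 1)*(b + 1)*(b + 2)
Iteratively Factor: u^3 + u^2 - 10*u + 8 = (u + 4)*(u^2 - 3*u + 2) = (u - 1)*(u + 4)*(u - 2)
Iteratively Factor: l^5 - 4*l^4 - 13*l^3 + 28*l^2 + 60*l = (l)*(l^4 - 4*l^3 - 13*l^2 + 28*l + 60) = l*(l - 5)*(l^3 + l^2 - 8*l - 12) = l*(l - 5)*(l - 3)*(l^2 + 4*l + 4) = l*(l - 5)*(l - 3)*(l + 2)*(l + 2)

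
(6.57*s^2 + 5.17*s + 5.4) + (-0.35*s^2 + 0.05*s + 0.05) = 6.22*s^2 + 5.22*s + 5.45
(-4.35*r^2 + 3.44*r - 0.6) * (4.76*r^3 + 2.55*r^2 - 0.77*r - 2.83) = -20.706*r^5 + 5.2819*r^4 + 9.2655*r^3 + 8.1317*r^2 - 9.2732*r + 1.698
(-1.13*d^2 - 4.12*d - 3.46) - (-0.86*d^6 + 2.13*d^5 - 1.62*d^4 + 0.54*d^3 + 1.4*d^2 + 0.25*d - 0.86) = 0.86*d^6 - 2.13*d^5 + 1.62*d^4 - 0.54*d^3 - 2.53*d^2 - 4.37*d - 2.6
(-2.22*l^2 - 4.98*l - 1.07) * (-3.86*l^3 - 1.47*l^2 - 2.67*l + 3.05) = 8.5692*l^5 + 22.4862*l^4 + 17.3782*l^3 + 8.0985*l^2 - 12.3321*l - 3.2635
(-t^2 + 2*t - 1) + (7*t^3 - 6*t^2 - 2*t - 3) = 7*t^3 - 7*t^2 - 4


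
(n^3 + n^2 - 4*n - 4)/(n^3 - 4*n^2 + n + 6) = (n + 2)/(n - 3)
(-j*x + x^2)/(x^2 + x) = (-j + x)/(x + 1)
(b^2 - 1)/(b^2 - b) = (b + 1)/b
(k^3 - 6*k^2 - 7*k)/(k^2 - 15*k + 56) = k*(k + 1)/(k - 8)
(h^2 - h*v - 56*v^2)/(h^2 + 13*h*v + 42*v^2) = (h - 8*v)/(h + 6*v)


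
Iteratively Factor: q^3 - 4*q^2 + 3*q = (q - 1)*(q^2 - 3*q) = (q - 3)*(q - 1)*(q)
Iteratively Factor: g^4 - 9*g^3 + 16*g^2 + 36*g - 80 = (g + 2)*(g^3 - 11*g^2 + 38*g - 40) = (g - 2)*(g + 2)*(g^2 - 9*g + 20) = (g - 5)*(g - 2)*(g + 2)*(g - 4)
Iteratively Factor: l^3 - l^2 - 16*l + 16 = (l - 1)*(l^2 - 16) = (l - 1)*(l + 4)*(l - 4)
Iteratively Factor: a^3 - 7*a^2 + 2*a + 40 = (a - 4)*(a^2 - 3*a - 10) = (a - 4)*(a + 2)*(a - 5)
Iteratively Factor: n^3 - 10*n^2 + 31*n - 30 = (n - 2)*(n^2 - 8*n + 15) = (n - 3)*(n - 2)*(n - 5)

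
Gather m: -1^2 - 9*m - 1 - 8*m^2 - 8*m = -8*m^2 - 17*m - 2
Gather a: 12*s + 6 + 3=12*s + 9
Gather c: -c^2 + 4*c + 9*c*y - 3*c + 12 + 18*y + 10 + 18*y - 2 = -c^2 + c*(9*y + 1) + 36*y + 20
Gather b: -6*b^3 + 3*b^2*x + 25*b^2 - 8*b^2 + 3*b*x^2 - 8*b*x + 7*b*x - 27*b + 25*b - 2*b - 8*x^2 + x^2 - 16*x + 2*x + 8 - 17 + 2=-6*b^3 + b^2*(3*x + 17) + b*(3*x^2 - x - 4) - 7*x^2 - 14*x - 7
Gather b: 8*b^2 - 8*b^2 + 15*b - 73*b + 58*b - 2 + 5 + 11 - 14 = 0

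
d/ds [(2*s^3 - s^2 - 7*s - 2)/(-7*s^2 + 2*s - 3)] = (-14*s^4 + 8*s^3 - 69*s^2 - 22*s + 25)/(49*s^4 - 28*s^3 + 46*s^2 - 12*s + 9)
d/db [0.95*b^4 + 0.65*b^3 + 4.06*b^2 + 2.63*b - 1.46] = 3.8*b^3 + 1.95*b^2 + 8.12*b + 2.63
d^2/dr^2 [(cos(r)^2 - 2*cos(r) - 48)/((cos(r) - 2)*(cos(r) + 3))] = 3*(55*(1 - cos(r)^2)^2 + cos(r)^5 + 76*cos(r)^3 + 382*cos(r)^2 - 263)/((cos(r) - 2)^3*(cos(r) + 3)^3)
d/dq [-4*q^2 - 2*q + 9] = -8*q - 2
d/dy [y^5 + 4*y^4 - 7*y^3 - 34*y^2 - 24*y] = 5*y^4 + 16*y^3 - 21*y^2 - 68*y - 24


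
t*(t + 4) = t^2 + 4*t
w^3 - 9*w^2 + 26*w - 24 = (w - 4)*(w - 3)*(w - 2)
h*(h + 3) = h^2 + 3*h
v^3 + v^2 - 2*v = v*(v - 1)*(v + 2)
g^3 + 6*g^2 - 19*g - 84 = (g - 4)*(g + 3)*(g + 7)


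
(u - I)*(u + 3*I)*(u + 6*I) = u^3 + 8*I*u^2 - 9*u + 18*I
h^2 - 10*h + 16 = (h - 8)*(h - 2)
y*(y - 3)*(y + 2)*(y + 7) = y^4 + 6*y^3 - 13*y^2 - 42*y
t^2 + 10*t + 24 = (t + 4)*(t + 6)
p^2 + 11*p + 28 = (p + 4)*(p + 7)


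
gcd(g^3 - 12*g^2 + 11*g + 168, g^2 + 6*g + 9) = g + 3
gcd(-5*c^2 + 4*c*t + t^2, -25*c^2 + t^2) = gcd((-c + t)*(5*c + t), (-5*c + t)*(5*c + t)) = 5*c + t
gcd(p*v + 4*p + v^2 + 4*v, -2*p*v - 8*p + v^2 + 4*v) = v + 4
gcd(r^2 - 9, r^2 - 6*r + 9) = r - 3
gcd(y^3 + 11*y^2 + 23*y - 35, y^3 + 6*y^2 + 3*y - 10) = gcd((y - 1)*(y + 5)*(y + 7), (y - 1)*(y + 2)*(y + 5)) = y^2 + 4*y - 5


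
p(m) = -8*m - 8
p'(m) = -8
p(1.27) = -18.16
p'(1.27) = -8.00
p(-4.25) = 26.00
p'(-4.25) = -8.00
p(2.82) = -30.56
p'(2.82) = -8.00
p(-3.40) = 19.20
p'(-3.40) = -8.00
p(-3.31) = 18.48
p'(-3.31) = -8.00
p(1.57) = -20.56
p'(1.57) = -8.00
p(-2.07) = 8.56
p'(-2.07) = -8.00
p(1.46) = -19.68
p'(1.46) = -8.00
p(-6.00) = 40.00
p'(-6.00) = -8.00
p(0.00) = -8.00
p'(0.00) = -8.00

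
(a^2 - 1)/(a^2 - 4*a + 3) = (a + 1)/(a - 3)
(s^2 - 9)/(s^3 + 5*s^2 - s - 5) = (s^2 - 9)/(s^3 + 5*s^2 - s - 5)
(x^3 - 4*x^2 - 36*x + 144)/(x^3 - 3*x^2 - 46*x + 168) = (x + 6)/(x + 7)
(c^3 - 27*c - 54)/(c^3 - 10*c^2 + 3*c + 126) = (c + 3)/(c - 7)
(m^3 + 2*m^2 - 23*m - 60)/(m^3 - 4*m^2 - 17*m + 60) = (m + 3)/(m - 3)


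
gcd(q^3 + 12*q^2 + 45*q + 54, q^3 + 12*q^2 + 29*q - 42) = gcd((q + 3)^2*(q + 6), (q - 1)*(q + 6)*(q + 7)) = q + 6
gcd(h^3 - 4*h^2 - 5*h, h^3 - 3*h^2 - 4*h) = h^2 + h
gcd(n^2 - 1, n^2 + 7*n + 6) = n + 1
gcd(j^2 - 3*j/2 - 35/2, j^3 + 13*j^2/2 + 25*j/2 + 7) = j + 7/2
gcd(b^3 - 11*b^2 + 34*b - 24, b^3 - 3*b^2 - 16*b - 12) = b - 6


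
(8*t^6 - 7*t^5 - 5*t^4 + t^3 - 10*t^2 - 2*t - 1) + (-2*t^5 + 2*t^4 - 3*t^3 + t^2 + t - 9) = 8*t^6 - 9*t^5 - 3*t^4 - 2*t^3 - 9*t^2 - t - 10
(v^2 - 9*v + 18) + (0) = v^2 - 9*v + 18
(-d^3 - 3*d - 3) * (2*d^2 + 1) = -2*d^5 - 7*d^3 - 6*d^2 - 3*d - 3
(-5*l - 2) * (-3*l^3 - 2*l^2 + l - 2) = 15*l^4 + 16*l^3 - l^2 + 8*l + 4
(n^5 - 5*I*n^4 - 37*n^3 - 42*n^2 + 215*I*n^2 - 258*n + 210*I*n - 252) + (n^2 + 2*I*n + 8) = n^5 - 5*I*n^4 - 37*n^3 - 41*n^2 + 215*I*n^2 - 258*n + 212*I*n - 244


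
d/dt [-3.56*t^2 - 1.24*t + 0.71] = -7.12*t - 1.24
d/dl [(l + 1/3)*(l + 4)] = 2*l + 13/3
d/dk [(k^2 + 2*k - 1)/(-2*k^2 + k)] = (5*k^2 - 4*k + 1)/(k^2*(4*k^2 - 4*k + 1))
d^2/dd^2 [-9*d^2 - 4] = -18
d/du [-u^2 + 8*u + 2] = 8 - 2*u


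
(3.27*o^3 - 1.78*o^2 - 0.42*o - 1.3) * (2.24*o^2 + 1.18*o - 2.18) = 7.3248*o^5 - 0.1286*o^4 - 10.1698*o^3 + 0.4728*o^2 - 0.6184*o + 2.834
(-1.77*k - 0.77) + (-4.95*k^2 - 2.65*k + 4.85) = -4.95*k^2 - 4.42*k + 4.08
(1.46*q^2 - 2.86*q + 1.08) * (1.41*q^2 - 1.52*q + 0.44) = 2.0586*q^4 - 6.2518*q^3 + 6.5124*q^2 - 2.9*q + 0.4752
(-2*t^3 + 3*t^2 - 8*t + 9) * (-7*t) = 14*t^4 - 21*t^3 + 56*t^2 - 63*t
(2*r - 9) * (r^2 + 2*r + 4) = 2*r^3 - 5*r^2 - 10*r - 36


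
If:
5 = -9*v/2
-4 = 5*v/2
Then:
No Solution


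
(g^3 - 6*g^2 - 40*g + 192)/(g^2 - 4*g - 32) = (g^2 + 2*g - 24)/(g + 4)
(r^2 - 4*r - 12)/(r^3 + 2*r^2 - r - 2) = (r - 6)/(r^2 - 1)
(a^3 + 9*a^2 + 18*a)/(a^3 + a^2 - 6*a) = (a + 6)/(a - 2)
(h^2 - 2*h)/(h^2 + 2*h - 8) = h/(h + 4)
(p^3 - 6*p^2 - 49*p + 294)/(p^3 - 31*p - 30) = (p^2 - 49)/(p^2 + 6*p + 5)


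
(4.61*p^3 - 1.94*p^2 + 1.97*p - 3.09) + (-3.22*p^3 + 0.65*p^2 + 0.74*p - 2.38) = 1.39*p^3 - 1.29*p^2 + 2.71*p - 5.47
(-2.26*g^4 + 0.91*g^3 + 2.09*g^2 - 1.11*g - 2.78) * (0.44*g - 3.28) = -0.9944*g^5 + 7.8132*g^4 - 2.0652*g^3 - 7.3436*g^2 + 2.4176*g + 9.1184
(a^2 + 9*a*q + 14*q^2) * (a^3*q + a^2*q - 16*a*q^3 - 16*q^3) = a^5*q + 9*a^4*q^2 + a^4*q - 2*a^3*q^3 + 9*a^3*q^2 - 144*a^2*q^4 - 2*a^2*q^3 - 224*a*q^5 - 144*a*q^4 - 224*q^5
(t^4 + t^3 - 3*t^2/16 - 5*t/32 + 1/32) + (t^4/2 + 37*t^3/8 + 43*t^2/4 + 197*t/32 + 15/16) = 3*t^4/2 + 45*t^3/8 + 169*t^2/16 + 6*t + 31/32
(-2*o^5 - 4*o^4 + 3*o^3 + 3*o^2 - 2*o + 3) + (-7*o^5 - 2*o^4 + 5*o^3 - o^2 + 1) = -9*o^5 - 6*o^4 + 8*o^3 + 2*o^2 - 2*o + 4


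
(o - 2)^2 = o^2 - 4*o + 4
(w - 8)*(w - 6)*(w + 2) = w^3 - 12*w^2 + 20*w + 96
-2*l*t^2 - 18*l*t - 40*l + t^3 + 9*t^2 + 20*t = (-2*l + t)*(t + 4)*(t + 5)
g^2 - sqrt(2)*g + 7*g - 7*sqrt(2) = (g + 7)*(g - sqrt(2))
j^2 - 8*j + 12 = (j - 6)*(j - 2)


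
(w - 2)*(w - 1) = w^2 - 3*w + 2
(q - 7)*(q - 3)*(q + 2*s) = q^3 + 2*q^2*s - 10*q^2 - 20*q*s + 21*q + 42*s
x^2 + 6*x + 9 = (x + 3)^2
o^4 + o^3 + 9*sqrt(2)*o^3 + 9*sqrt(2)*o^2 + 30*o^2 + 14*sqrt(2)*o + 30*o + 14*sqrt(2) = (o + 1)*(o + sqrt(2))^2*(o + 7*sqrt(2))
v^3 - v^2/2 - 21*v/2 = v*(v - 7/2)*(v + 3)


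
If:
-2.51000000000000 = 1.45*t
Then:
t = -1.73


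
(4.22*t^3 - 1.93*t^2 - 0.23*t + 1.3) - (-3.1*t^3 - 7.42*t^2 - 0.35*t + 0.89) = 7.32*t^3 + 5.49*t^2 + 0.12*t + 0.41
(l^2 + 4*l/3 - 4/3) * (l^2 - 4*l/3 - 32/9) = l^4 - 20*l^2/3 - 80*l/27 + 128/27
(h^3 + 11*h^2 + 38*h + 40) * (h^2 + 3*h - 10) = h^5 + 14*h^4 + 61*h^3 + 44*h^2 - 260*h - 400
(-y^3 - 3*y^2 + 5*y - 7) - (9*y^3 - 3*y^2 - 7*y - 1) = -10*y^3 + 12*y - 6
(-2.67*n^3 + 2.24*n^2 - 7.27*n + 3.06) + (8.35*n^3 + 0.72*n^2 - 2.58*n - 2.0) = 5.68*n^3 + 2.96*n^2 - 9.85*n + 1.06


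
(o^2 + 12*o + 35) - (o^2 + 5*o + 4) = 7*o + 31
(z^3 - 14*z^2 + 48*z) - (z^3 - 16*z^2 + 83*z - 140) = 2*z^2 - 35*z + 140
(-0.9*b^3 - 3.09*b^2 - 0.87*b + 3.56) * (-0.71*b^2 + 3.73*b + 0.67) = 0.639*b^5 - 1.1631*b^4 - 11.511*b^3 - 7.843*b^2 + 12.6959*b + 2.3852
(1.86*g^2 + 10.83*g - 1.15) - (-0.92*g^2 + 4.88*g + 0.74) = 2.78*g^2 + 5.95*g - 1.89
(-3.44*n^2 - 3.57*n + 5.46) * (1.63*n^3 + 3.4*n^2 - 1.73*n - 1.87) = -5.6072*n^5 - 17.5151*n^4 + 2.713*n^3 + 31.1729*n^2 - 2.7699*n - 10.2102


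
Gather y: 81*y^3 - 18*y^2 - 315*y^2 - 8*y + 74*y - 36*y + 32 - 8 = 81*y^3 - 333*y^2 + 30*y + 24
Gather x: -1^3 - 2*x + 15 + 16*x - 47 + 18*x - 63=32*x - 96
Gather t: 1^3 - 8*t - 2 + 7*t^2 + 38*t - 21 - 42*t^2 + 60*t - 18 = -35*t^2 + 90*t - 40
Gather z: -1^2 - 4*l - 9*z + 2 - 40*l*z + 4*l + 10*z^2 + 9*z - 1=-40*l*z + 10*z^2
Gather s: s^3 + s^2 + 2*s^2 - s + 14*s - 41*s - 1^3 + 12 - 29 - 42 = s^3 + 3*s^2 - 28*s - 60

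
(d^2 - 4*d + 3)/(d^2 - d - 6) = (d - 1)/(d + 2)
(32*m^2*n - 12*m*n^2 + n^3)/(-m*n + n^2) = (-32*m^2 + 12*m*n - n^2)/(m - n)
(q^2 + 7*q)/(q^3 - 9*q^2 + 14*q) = (q + 7)/(q^2 - 9*q + 14)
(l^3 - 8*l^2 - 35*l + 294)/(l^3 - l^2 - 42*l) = (l - 7)/l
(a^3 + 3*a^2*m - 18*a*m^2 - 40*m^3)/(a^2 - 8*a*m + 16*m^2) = (a^2 + 7*a*m + 10*m^2)/(a - 4*m)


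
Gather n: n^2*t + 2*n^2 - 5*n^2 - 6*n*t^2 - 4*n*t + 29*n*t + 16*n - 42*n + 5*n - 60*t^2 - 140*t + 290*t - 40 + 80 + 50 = n^2*(t - 3) + n*(-6*t^2 + 25*t - 21) - 60*t^2 + 150*t + 90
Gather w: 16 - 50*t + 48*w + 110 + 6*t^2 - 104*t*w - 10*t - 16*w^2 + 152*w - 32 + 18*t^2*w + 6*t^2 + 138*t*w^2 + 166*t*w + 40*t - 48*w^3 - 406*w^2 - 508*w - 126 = 12*t^2 - 20*t - 48*w^3 + w^2*(138*t - 422) + w*(18*t^2 + 62*t - 308) - 32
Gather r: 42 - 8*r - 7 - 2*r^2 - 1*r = -2*r^2 - 9*r + 35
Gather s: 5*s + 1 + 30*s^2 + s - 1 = 30*s^2 + 6*s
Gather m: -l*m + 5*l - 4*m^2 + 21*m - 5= 5*l - 4*m^2 + m*(21 - l) - 5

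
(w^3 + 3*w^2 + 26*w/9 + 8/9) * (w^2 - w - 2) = w^5 + 2*w^4 - 19*w^3/9 - 8*w^2 - 20*w/3 - 16/9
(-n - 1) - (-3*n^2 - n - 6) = 3*n^2 + 5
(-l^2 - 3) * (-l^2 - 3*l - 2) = l^4 + 3*l^3 + 5*l^2 + 9*l + 6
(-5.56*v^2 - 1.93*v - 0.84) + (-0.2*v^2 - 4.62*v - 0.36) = -5.76*v^2 - 6.55*v - 1.2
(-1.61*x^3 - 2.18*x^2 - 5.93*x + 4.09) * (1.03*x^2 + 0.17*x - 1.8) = -1.6583*x^5 - 2.5191*x^4 - 3.5805*x^3 + 7.1286*x^2 + 11.3693*x - 7.362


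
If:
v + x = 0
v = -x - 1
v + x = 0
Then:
No Solution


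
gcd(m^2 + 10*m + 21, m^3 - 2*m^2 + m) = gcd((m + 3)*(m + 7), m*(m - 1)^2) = 1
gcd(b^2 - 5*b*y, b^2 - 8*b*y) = b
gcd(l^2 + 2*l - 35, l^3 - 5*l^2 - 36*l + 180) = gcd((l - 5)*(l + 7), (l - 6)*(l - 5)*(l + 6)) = l - 5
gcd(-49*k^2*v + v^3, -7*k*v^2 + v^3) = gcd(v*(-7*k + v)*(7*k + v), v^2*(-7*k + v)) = -7*k*v + v^2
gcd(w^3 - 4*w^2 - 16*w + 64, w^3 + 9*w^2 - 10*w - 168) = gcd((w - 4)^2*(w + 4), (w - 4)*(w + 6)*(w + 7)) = w - 4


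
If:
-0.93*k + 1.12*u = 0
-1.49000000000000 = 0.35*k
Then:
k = -4.26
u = -3.53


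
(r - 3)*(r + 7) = r^2 + 4*r - 21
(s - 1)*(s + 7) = s^2 + 6*s - 7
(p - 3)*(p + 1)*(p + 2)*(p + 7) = p^4 + 7*p^3 - 7*p^2 - 55*p - 42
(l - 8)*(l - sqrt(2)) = l^2 - 8*l - sqrt(2)*l + 8*sqrt(2)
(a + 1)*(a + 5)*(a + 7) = a^3 + 13*a^2 + 47*a + 35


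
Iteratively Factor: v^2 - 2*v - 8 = (v + 2)*(v - 4)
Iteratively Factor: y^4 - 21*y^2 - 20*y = (y - 5)*(y^3 + 5*y^2 + 4*y) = y*(y - 5)*(y^2 + 5*y + 4) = y*(y - 5)*(y + 1)*(y + 4)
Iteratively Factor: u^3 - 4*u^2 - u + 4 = (u - 4)*(u^2 - 1) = (u - 4)*(u + 1)*(u - 1)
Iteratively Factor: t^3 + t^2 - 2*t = (t - 1)*(t^2 + 2*t) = t*(t - 1)*(t + 2)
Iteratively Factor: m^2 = (m)*(m)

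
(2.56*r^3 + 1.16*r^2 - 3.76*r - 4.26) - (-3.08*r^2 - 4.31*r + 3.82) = 2.56*r^3 + 4.24*r^2 + 0.55*r - 8.08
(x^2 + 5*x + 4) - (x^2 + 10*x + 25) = -5*x - 21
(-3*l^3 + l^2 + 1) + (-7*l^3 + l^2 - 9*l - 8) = -10*l^3 + 2*l^2 - 9*l - 7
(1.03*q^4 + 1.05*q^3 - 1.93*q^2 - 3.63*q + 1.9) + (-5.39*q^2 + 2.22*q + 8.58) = 1.03*q^4 + 1.05*q^3 - 7.32*q^2 - 1.41*q + 10.48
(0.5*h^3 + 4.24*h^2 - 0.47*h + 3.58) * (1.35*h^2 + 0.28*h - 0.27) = 0.675*h^5 + 5.864*h^4 + 0.4177*h^3 + 3.5566*h^2 + 1.1293*h - 0.9666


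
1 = 1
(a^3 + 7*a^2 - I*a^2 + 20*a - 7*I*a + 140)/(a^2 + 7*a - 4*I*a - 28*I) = (a^2 - I*a + 20)/(a - 4*I)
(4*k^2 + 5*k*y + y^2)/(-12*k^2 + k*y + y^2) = (k + y)/(-3*k + y)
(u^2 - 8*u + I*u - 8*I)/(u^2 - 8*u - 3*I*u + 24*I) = (u + I)/(u - 3*I)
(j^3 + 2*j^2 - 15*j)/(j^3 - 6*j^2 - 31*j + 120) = j/(j - 8)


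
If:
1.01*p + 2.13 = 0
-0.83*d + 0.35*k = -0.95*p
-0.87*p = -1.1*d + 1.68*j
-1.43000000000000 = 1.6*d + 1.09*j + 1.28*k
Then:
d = -1.86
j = -0.13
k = 1.31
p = -2.11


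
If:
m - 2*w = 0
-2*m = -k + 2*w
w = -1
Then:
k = -6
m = -2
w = -1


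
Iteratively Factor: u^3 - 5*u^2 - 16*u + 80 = (u + 4)*(u^2 - 9*u + 20) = (u - 4)*(u + 4)*(u - 5)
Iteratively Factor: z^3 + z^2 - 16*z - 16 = (z - 4)*(z^2 + 5*z + 4) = (z - 4)*(z + 4)*(z + 1)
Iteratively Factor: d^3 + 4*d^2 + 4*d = (d)*(d^2 + 4*d + 4) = d*(d + 2)*(d + 2)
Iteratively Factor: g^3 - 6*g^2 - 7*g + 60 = (g - 5)*(g^2 - g - 12) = (g - 5)*(g - 4)*(g + 3)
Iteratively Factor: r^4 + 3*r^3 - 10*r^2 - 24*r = (r)*(r^3 + 3*r^2 - 10*r - 24) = r*(r - 3)*(r^2 + 6*r + 8) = r*(r - 3)*(r + 2)*(r + 4)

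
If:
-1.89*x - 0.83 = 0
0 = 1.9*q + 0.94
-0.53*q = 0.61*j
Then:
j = 0.43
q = -0.49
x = -0.44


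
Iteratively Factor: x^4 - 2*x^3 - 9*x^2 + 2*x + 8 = (x - 4)*(x^3 + 2*x^2 - x - 2) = (x - 4)*(x + 2)*(x^2 - 1) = (x - 4)*(x + 1)*(x + 2)*(x - 1)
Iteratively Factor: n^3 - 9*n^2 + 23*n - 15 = (n - 5)*(n^2 - 4*n + 3) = (n - 5)*(n - 1)*(n - 3)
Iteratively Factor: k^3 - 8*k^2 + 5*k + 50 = (k - 5)*(k^2 - 3*k - 10) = (k - 5)*(k + 2)*(k - 5)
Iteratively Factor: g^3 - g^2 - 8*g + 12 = (g - 2)*(g^2 + g - 6) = (g - 2)^2*(g + 3)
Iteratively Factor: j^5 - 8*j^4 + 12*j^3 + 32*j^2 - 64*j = (j - 4)*(j^4 - 4*j^3 - 4*j^2 + 16*j) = j*(j - 4)*(j^3 - 4*j^2 - 4*j + 16) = j*(j - 4)*(j - 2)*(j^2 - 2*j - 8) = j*(j - 4)*(j - 2)*(j + 2)*(j - 4)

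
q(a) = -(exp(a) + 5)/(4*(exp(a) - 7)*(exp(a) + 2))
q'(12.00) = 0.00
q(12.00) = 0.00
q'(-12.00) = 0.00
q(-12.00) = 0.09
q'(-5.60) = -0.00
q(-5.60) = 0.09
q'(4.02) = 0.01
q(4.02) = -0.01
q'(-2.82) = -0.00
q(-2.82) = 0.09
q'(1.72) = 0.92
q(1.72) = 0.25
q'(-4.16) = -0.00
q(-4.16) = 0.09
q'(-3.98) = -0.00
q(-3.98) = 0.09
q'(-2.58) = -0.00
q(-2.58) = 0.09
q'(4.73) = 0.00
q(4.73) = -0.00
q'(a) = -exp(a)/(4*(exp(a) - 7)*(exp(a) + 2)) + (exp(a) + 5)*exp(a)/(4*(exp(a) - 7)*(exp(a) + 2)^2) + (exp(a) + 5)*exp(a)/(4*(exp(a) - 7)^2*(exp(a) + 2))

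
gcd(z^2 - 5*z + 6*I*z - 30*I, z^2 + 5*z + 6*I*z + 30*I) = z + 6*I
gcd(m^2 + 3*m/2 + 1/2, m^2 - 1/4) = m + 1/2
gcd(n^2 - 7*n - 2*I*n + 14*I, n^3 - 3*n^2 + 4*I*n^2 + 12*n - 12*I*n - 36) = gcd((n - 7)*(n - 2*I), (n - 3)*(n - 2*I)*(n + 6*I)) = n - 2*I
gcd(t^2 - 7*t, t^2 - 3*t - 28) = t - 7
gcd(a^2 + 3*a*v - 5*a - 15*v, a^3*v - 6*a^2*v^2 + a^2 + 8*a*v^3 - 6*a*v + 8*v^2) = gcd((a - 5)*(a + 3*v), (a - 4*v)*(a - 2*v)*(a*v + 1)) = 1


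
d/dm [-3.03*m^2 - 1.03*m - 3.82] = -6.06*m - 1.03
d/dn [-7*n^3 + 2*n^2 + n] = -21*n^2 + 4*n + 1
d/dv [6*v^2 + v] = 12*v + 1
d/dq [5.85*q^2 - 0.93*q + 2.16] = 11.7*q - 0.93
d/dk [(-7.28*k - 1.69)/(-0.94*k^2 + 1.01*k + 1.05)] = (6.8432*k^2 - 7.3528*k - (1.88*k - 1.01)*(7.28*k + 1.69) - 7.644)/(-0.94*k^2 + 1.01*k + 1.05)^2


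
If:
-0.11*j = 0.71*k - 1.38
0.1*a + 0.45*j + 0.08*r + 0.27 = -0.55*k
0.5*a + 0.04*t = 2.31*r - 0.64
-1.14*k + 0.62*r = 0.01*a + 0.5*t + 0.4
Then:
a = 7.26925058960363*t + 46.0403846869211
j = -2.34158770152541*t - 18.537998993148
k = 0.362781193194077*t + 4.81574632288208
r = 1.59074688086659*t + 10.2425075079916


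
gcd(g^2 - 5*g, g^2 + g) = g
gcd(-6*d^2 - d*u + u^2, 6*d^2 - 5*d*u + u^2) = -3*d + u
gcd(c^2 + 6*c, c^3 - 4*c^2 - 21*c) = c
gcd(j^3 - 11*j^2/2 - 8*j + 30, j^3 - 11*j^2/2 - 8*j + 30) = j^3 - 11*j^2/2 - 8*j + 30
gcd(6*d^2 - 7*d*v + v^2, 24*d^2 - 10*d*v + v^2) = -6*d + v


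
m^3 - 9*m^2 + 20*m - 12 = (m - 6)*(m - 2)*(m - 1)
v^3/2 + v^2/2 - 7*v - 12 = (v/2 + 1)*(v - 4)*(v + 3)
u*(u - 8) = u^2 - 8*u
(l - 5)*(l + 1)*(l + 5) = l^3 + l^2 - 25*l - 25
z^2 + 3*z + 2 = (z + 1)*(z + 2)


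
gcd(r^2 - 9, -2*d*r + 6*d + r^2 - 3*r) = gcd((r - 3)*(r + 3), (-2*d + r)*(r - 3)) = r - 3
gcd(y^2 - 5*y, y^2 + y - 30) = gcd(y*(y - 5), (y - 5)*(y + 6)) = y - 5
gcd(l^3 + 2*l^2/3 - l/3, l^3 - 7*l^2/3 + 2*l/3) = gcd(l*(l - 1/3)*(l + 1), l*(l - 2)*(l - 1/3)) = l^2 - l/3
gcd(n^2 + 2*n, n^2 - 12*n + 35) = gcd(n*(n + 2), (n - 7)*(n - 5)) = 1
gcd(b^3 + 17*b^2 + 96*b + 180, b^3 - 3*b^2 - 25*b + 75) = b + 5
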